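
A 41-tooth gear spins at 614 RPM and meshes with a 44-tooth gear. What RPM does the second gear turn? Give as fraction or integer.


Gear ratio: teeth_A * RPM_A = teeth_B * RPM_B
41 * 614 = 44 * RPM_B
25174 = 44 * RPM_B
RPM_B = 25174 / 44
RPM_B = 12587/22

12587/22


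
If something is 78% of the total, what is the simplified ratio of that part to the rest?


Part = 78%, Remainder = 22%
Ratio = 78:22
GCD(78, 22) = 2
Simplify: 39:11 = 39:11

39:11


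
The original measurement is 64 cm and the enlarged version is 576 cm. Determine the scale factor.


Original length = 64 cm
Scaled length = 576 cm
Scale factor = 576 / 64
= 9

9


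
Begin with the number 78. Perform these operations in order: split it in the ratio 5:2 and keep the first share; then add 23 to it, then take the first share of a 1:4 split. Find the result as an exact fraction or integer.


Start with 78.
Step 1: Split 5:2, first share = 78 * 5/7 = 390/7
Step 2: Add 23: 390/7+23=551/7; split 1:4 first = 551/7*1/5 = 551/35
Final result = 551/35

551/35


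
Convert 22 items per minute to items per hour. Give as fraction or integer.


Converting from per minute to per hour
Rate = 22 items per minute
Multiply by 60: 22 * 60
= 1320 items per hour

1320


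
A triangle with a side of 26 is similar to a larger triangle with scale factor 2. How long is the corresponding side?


Similar triangles have proportional sides
Scale factor = 2
Smaller side = 26
Corresponding larger side = 26 * 2
= 52

52


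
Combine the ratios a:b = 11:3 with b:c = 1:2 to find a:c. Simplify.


Given a:b = 11:3 and b:c = 1:2
Make b consistent. Multiply first ratio by 1: a:b = 11:3
Multiply second ratio by 3: b:c = 3:6
Now b = 3 in both, so a:b:c = 11:3:6
Therefore a:c = 11:6
Simplify by GCD: a:c = 11:6

11:6


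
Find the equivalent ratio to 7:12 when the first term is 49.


Original ratio: 7:12
First term target: 49
Scale factor = 49 / 7 = 7
Multiply second term: 12 * 7 = 84
Equivalent ratio = 49:84

49:84


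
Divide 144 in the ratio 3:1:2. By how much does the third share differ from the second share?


Total parts = 3 + 1 + 2 = 6
Value per part = 144 / 6 = 24
Shares: 3*24=72, 1*24=24, 2*24=48
Third share = 48, second share = 24
Difference = |48 - 24| = 24

24


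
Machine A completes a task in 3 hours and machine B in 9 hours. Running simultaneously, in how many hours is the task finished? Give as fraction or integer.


Rate of A = 1/3 job per hour
Rate of B = 1/9 job per hour
Combined rate = 1/3 + 1/9
Find common denominator: (9 + 3)/(3*9) = 12/27
Combined rate = 4/9 job per hour
Time together = 1 / (4/9) = 9/4 hours

9/4


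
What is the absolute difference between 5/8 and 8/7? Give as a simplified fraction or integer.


Simplify: 5/8 = 5/8 and 8/7 = 8/7
Find common denominator: LCD = 56
Convert: 35/56 and 64/56
Difference = |35 - 64|/56 = 29/56
Simplified = 29/56

29/56


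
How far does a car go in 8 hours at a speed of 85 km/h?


Using distance = speed * time
Speed = 85 km/h
Time = 8 hours
Distance = 85 * 8
= 680 km

680


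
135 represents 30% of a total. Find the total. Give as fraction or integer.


Given: 135 is 30% of the whole
Set up: 135 = 30/100 * whole
whole = 135 * 100 / 30
whole = 13500 / 30
whole = 450

450


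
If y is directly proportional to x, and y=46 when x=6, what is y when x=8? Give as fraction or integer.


Direct proportion: y = kx
Find k: k = 46/6 = 23/3
Compute y at x=8: y = 23/3 * 8
y = 184/3

184/3


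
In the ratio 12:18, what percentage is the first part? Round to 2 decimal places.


Total parts = 12 + 18 = 30
First part fraction = 12/30
Percentage = (12/30) * 100
= 0.4 * 100
= 40.00%

40.00


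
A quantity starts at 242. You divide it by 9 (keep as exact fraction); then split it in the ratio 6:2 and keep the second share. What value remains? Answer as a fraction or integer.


Start with 242.
Step 1: Divide by 9: 242 / 9 = 242/9
Step 2: Split 6:2, second share = 242/9 * 2/8 = 121/18
Final result = 121/18

121/18


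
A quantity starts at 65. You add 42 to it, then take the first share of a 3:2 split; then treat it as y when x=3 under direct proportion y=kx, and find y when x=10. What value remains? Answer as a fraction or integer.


Start with 65.
Step 1: Add 42: 65+42=107; split 3:2 first = 107*3/5 = 321/5
Step 2: Direct prop: k = (321/5)/3; new y = k*10 = 321/5*10/3 = 214
Final result = 214

214


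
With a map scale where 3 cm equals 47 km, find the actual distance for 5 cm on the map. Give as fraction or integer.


Map scale: 3 cm = 47 km
Measured distance on map = 5 cm
Set up proportion: 5 * 47 / 3
= 235 / 3
= 235/3 km

235/3


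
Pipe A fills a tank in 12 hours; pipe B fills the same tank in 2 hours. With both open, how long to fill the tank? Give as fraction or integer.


Rate of A = 1/12 job per hour
Rate of B = 1/2 job per hour
Combined rate = 1/12 + 1/2
Find common denominator: (2 + 12)/(12*2) = 14/24
Combined rate = 7/12 job per hour
Time together = 1 / (7/12) = 12/7 hours

12/7


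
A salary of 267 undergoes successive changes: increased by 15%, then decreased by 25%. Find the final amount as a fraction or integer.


Start: 267
Step 1: increase by 15% => multiply by 115/100
  267 * 115/100 = 6141/20
Step 2: decrease by 25% => multiply by 75/100
  6141/20 * 75/100 = 18423/80
Final value = 18423/80

18423/80


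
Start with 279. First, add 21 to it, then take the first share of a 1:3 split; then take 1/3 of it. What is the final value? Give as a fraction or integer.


Start with 279.
Step 1: Add 21: 279+21=300; split 1:3 first = 300*1/4 = 75
Step 2: Take 1/3: 75 * 1/3 = 25
Final result = 25

25


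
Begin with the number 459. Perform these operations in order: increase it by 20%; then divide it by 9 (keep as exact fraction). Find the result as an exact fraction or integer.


Start with 459.
Step 1: Increase by 20%: 459 * 120/100 = 2754/5
Step 2: Divide by 9: 2754/5 / 9 = 306/5
Final result = 306/5

306/5


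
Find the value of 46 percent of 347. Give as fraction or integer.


Compute 46% of 347
Convert percentage: 46% = 46/100
Multiply: 347 * 46/100
= 15962/100
= 7981/50

7981/50


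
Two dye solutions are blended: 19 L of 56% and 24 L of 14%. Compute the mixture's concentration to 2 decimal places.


Solute in mixture 1 = 56% of 19 L = 19*56/100 = 266/25 L
Solute in mixture 2 = 14% of 24 L = 24*14/100 = 84/25 L
Total solute = 266/25 + 84/25 = 14 L
Total volume = 19 + 24 = 43 L
Final concentration = 14/43 * 100 = 32.56%

32.56


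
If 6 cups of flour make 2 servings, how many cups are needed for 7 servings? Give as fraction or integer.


Original: 6 cups for 2 servings
Target servings = 7
Scaling factor = 7/2
New amount = 6 * 7/2
= 42/2
= 21 cups

21


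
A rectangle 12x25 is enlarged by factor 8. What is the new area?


Original dimensions: 12 x 25
Enlargement factor = 8
New width = 12 * 8 = 96
New height = 25 * 8 = 200
New area = 96 * 200 = 19200

19200


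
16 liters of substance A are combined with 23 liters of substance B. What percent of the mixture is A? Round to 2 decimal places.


Volume of A = 16 L
Volume of B = 23 L
Total volume = 16 + 23 = 39 L
Percentage of A = (16/39) * 100
= 41.03%

41.03


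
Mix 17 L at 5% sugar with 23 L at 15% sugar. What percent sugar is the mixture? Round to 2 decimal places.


Solute in mixture 1 = 5% of 17 L = 17*5/100 = 17/20 L
Solute in mixture 2 = 15% of 23 L = 23*15/100 = 69/20 L
Total solute = 17/20 + 69/20 = 43/10 L
Total volume = 17 + 23 = 40 L
Final concentration = 43/10/40 * 100 = 10.75%

10.75


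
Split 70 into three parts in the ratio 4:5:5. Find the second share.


Ratio = 4:5:5
Total parts = 4 + 5 + 5 = 14
Value per part = 70 / 14 = 5
First share = 4 * 5 = 20
Middle share = 5 * 5 = 25
Third share = 5 * 5 = 25

25


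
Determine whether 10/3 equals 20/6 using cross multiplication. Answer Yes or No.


Cross multiply to check 10/3 = 20/6
Left cross product: 10 * 6 = 60
Right cross product: 3 * 20 = 60
60 = 60
Equal, so proportions match => Yes

Yes


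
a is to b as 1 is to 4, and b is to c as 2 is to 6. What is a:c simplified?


Given a:b = 1:4 and b:c = 2:6
Make b consistent. Multiply first ratio by 2: a:b = 2:8
Multiply second ratio by 4: b:c = 8:24
Now b = 8 in both, so a:b:c = 2:8:24
Therefore a:c = 2:24
Simplify by GCD: a:c = 1:12

1:12


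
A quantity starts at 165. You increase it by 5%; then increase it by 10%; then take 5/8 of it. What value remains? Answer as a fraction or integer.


Start with 165.
Step 1: Increase by 5%: 165 * 105/100 = 693/4
Step 2: Increase by 10%: 693/4 * 110/100 = 7623/40
Step 3: Take 5/8: 7623/40 * 5/8 = 7623/64
Final result = 7623/64

7623/64


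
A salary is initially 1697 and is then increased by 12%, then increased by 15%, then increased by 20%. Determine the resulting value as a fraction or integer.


Start: 1697
Step 1: increase by 12% => multiply by 112/100
  1697 * 112/100 = 47516/25
Step 2: increase by 15% => multiply by 115/100
  47516/25 * 115/100 = 273217/125
Step 3: increase by 20% => multiply by 120/100
  273217/125 * 120/100 = 1639302/625
Final value = 1639302/625

1639302/625


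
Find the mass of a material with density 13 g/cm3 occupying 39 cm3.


Using mass = density * volume
Density = 13 g/cm3
Volume = 39 cm3
Mass = 13 * 39
= 507 g

507


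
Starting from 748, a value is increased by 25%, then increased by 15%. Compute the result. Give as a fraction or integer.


Start: 748
Step 1: increase by 25% => multiply by 125/100
  748 * 125/100 = 935
Step 2: increase by 15% => multiply by 115/100
  935 * 115/100 = 4301/4
Final value = 4301/4

4301/4


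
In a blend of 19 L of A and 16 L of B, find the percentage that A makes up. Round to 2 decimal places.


Volume of A = 19 L
Volume of B = 16 L
Total volume = 19 + 16 = 35 L
Percentage of A = (19/35) * 100
= 54.29%

54.29


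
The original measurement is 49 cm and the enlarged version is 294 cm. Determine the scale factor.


Original length = 49 cm
Scaled length = 294 cm
Scale factor = 294 / 49
= 6

6


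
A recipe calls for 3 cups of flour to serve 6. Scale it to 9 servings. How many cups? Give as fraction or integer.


Original: 3 cups for 6 servings
Target servings = 9
Scaling factor = 9/6
New amount = 3 * 9/6
= 27/6
= 9/2 cups

9/2


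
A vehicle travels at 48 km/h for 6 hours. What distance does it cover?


Using distance = speed * time
Speed = 48 km/h
Time = 6 hours
Distance = 48 * 6
= 288 km

288


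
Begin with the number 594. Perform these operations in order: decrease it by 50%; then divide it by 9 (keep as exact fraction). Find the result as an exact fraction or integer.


Start with 594.
Step 1: Decrease by 50%: 594 * 50/100 = 297
Step 2: Divide by 9: 297 / 9 = 33
Final result = 33

33


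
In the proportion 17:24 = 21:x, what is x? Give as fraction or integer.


Setting up: 17/24 = 21/x
Cross multiply: 17 * x = 24 * 21
17x = 504
x = 504/17
x = 504/17

504/17


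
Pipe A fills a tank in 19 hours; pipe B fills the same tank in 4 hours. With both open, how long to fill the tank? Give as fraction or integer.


Rate of A = 1/19 job per hour
Rate of B = 1/4 job per hour
Combined rate = 1/19 + 1/4
Find common denominator: (4 + 19)/(19*4) = 23/76
Combined rate = 23/76 job per hour
Time together = 1 / (23/76) = 76/23 hours

76/23


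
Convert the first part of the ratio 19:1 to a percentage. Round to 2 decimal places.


Total parts = 19 + 1 = 20
First part fraction = 19/20
Percentage = (19/20) * 100
= 0.95 * 100
= 95.00%

95.00


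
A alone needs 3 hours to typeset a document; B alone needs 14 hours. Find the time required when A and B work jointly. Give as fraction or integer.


Rate of A = 1/3 job per hour
Rate of B = 1/14 job per hour
Combined rate = 1/3 + 1/14
Find common denominator: (14 + 3)/(3*14) = 17/42
Combined rate = 17/42 job per hour
Time together = 1 / (17/42) = 42/17 hours

42/17


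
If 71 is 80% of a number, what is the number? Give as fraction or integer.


Given: 71 is 80% of the whole
Set up: 71 = 80/100 * whole
whole = 71 * 100 / 80
whole = 7100 / 80
whole = 355/4

355/4


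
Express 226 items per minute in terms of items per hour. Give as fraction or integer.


Converting from per minute to per hour
Rate = 226 items per minute
Multiply by 60: 226 * 60
= 13560 items per hour

13560


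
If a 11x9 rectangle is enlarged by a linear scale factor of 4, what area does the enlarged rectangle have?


Original dimensions: 11 x 9
Enlargement factor = 4
New width = 11 * 4 = 44
New height = 9 * 4 = 36
New area = 44 * 36 = 1584

1584


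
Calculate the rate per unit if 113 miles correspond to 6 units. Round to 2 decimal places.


Total miles = 113
Number of units = 6
Unit rate = 113 / 6
= 18.83 miles per unit

18.83


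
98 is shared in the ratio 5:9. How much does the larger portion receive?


Total parts = 5 + 9 = 14
Value per part = 98 / 14 = 7
First share = 5 * 7 = 35
Second share = 9 * 7 = 63
Larger share = 63

63


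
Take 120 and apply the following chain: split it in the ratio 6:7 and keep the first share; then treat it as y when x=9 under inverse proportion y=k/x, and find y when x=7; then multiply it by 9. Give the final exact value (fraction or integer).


Start with 120.
Step 1: Split 6:7, first share = 120 * 6/13 = 720/13
Step 2: Inverse prop: k = (720/13)*9; new y = k/7 = 720/13*9/7 = 6480/91
Step 3: Multiply by 9: 6480/91 * 9 = 58320/91
Final result = 58320/91

58320/91


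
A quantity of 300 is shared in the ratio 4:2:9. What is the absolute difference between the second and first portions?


Total parts = 4 + 2 + 9 = 15
Value per part = 300 / 15 = 20
Shares: 4*20=80, 2*20=40, 9*20=180
Second share = 40, first share = 80
Difference = |40 - 80| = 40

40


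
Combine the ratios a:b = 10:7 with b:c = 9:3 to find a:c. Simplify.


Given a:b = 10:7 and b:c = 9:3
Make b consistent. Multiply first ratio by 9: a:b = 90:63
Multiply second ratio by 7: b:c = 63:21
Now b = 63 in both, so a:b:c = 90:63:21
Therefore a:c = 90:21
Simplify by GCD: a:c = 30:7

30:7


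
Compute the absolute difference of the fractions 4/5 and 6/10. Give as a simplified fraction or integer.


Simplify: 4/5 = 4/5 and 6/10 = 3/5
Find common denominator: LCD = 5
Convert: 4/5 and 3/5
Difference = |4 - 3|/5 = 1/5
Simplified = 1/5

1/5


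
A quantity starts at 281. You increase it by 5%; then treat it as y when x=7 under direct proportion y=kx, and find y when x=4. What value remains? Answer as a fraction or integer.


Start with 281.
Step 1: Increase by 5%: 281 * 105/100 = 5901/20
Step 2: Direct prop: k = (5901/20)/7; new y = k*4 = 5901/20*4/7 = 843/5
Final result = 843/5

843/5


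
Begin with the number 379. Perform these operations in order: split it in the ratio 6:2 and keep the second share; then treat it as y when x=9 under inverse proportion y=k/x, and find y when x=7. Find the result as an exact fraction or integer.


Start with 379.
Step 1: Split 6:2, second share = 379 * 2/8 = 379/4
Step 2: Inverse prop: k = (379/4)*9; new y = k/7 = 379/4*9/7 = 3411/28
Final result = 3411/28

3411/28


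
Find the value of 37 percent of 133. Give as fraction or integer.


Compute 37% of 133
Convert percentage: 37% = 37/100
Multiply: 133 * 37/100
= 4921/100
= 4921/100

4921/100


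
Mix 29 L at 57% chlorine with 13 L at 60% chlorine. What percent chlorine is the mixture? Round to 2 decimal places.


Solute in mixture 1 = 57% of 29 L = 29*57/100 = 1653/100 L
Solute in mixture 2 = 60% of 13 L = 13*60/100 = 39/5 L
Total solute = 1653/100 + 39/5 = 2433/100 L
Total volume = 29 + 13 = 42 L
Final concentration = 2433/100/42 * 100 = 57.93%

57.93


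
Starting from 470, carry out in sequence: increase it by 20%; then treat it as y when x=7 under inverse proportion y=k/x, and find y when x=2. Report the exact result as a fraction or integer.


Start with 470.
Step 1: Increase by 20%: 470 * 120/100 = 564
Step 2: Inverse prop: k = (564)*7; new y = k/2 = 564*7/2 = 1974
Final result = 1974

1974


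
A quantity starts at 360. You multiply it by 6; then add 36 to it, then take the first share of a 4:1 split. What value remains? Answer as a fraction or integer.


Start with 360.
Step 1: Multiply by 6: 360 * 6 = 2160
Step 2: Add 36: 2160+36=2196; split 4:1 first = 2196*4/5 = 8784/5
Final result = 8784/5

8784/5


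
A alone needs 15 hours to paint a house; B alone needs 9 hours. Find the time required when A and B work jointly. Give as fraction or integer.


Rate of A = 1/15 job per hour
Rate of B = 1/9 job per hour
Combined rate = 1/15 + 1/9
Find common denominator: (9 + 15)/(15*9) = 24/135
Combined rate = 8/45 job per hour
Time together = 1 / (8/45) = 45/8 hours

45/8


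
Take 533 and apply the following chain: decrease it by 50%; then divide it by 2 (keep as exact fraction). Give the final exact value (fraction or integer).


Start with 533.
Step 1: Decrease by 50%: 533 * 50/100 = 533/2
Step 2: Divide by 2: 533/2 / 2 = 533/4
Final result = 533/4

533/4


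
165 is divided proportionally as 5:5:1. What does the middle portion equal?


Ratio = 5:5:1
Total parts = 5 + 5 + 1 = 11
Value per part = 165 / 11 = 15
First share = 5 * 15 = 75
Middle share = 5 * 15 = 75
Third share = 1 * 15 = 15

75


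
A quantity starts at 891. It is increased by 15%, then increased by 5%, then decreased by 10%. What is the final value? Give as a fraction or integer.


Start: 891
Step 1: increase by 15% => multiply by 115/100
  891 * 115/100 = 20493/20
Step 2: increase by 5% => multiply by 105/100
  20493/20 * 105/100 = 430353/400
Step 3: decrease by 10% => multiply by 90/100
  430353/400 * 90/100 = 3873177/4000
Final value = 3873177/4000

3873177/4000


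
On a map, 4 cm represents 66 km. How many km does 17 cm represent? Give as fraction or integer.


Map scale: 4 cm = 66 km
Measured distance on map = 17 cm
Set up proportion: 17 * 66 / 4
= 1122 / 4
= 561/2 km

561/2


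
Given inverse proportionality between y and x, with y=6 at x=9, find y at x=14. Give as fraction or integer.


Inverse proportion: y = k/x
Find k: k = 9 * 6 = 54
Compute y at x=14: y = 54/14
y = 27/7

27/7


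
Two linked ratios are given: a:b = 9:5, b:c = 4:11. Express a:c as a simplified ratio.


Given a:b = 9:5 and b:c = 4:11
Make b consistent. Multiply first ratio by 4: a:b = 36:20
Multiply second ratio by 5: b:c = 20:55
Now b = 20 in both, so a:b:c = 36:20:55
Therefore a:c = 36:55
Simplify by GCD: a:c = 36:55

36:55


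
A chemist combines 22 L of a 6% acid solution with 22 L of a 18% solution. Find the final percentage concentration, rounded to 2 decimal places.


Solute in mixture 1 = 6% of 22 L = 22*6/100 = 33/25 L
Solute in mixture 2 = 18% of 22 L = 22*18/100 = 99/25 L
Total solute = 33/25 + 99/25 = 132/25 L
Total volume = 22 + 22 = 44 L
Final concentration = 132/25/44 * 100 = 12.00%

12.00


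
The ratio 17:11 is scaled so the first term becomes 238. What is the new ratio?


Original ratio: 17:11
First term target: 238
Scale factor = 238 / 17 = 14
Multiply second term: 11 * 14 = 154
Equivalent ratio = 238:154

238:154


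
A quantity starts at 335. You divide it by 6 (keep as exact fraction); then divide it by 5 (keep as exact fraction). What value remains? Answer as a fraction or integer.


Start with 335.
Step 1: Divide by 6: 335 / 6 = 335/6
Step 2: Divide by 5: 335/6 / 5 = 67/6
Final result = 67/6

67/6


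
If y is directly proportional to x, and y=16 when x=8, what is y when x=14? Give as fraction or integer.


Direct proportion: y = kx
Find k: k = 16/8 = 2
Compute y at x=14: y = 2 * 14
y = 28

28


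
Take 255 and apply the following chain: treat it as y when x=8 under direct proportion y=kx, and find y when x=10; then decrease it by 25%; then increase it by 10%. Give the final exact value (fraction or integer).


Start with 255.
Step 1: Direct prop: k = (255)/8; new y = k*10 = 255*10/8 = 1275/4
Step 2: Decrease by 25%: 1275/4 * 75/100 = 3825/16
Step 3: Increase by 10%: 3825/16 * 110/100 = 8415/32
Final result = 8415/32

8415/32


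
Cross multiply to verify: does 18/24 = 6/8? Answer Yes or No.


Cross multiply to check 18/24 = 6/8
Left cross product: 18 * 8 = 144
Right cross product: 24 * 6 = 144
144 = 144
Equal, so proportions match => Yes

Yes


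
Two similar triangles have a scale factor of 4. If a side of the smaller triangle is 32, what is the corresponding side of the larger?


Similar triangles have proportional sides
Scale factor = 4
Smaller side = 32
Corresponding larger side = 32 * 4
= 128

128


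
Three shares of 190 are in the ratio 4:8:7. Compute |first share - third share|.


Total parts = 4 + 8 + 7 = 19
Value per part = 190 / 19 = 10
Shares: 4*10=40, 8*10=80, 7*10=70
First share = 40, third share = 70
Difference = |40 - 70| = 30

30


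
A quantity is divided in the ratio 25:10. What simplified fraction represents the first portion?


Total parts = 25 + 10 = 35
First part fraction = 25/35
Simplify: 25/35 = 5/7

5/7


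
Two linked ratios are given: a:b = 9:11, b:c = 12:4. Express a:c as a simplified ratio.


Given a:b = 9:11 and b:c = 12:4
Make b consistent. Multiply first ratio by 12: a:b = 108:132
Multiply second ratio by 11: b:c = 132:44
Now b = 132 in both, so a:b:c = 108:132:44
Therefore a:c = 108:44
Simplify by GCD: a:c = 27:11

27:11


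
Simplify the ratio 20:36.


Find GCD(20, 36)
GCD = 4
Divide both by 4: 20/4 = 5, 36/4 = 9
Simplified ratio = 5:9

5:9


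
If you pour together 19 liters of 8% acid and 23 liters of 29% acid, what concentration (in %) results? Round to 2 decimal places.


Solute in mixture 1 = 8% of 19 L = 19*8/100 = 38/25 L
Solute in mixture 2 = 29% of 23 L = 23*29/100 = 667/100 L
Total solute = 38/25 + 667/100 = 819/100 L
Total volume = 19 + 23 = 42 L
Final concentration = 819/100/42 * 100 = 19.50%

19.50


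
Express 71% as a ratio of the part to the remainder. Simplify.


Part = 71%, Remainder = 29%
Ratio = 71:29
GCD(71, 29) = 1
Simplify: 71:29 = 71:29

71:29


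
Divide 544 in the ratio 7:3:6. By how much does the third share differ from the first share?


Total parts = 7 + 3 + 6 = 16
Value per part = 544 / 16 = 34
Shares: 7*34=238, 3*34=102, 6*34=204
Third share = 204, first share = 238
Difference = |204 - 238| = 34

34


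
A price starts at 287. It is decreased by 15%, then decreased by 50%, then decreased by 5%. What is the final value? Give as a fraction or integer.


Start: 287
Step 1: decrease by 15% => multiply by 85/100
  287 * 85/100 = 4879/20
Step 2: decrease by 50% => multiply by 50/100
  4879/20 * 50/100 = 4879/40
Step 3: decrease by 5% => multiply by 95/100
  4879/40 * 95/100 = 92701/800
Final value = 92701/800

92701/800


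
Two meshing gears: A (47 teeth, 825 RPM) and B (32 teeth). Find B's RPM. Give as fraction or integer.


Gear ratio: teeth_A * RPM_A = teeth_B * RPM_B
47 * 825 = 32 * RPM_B
38775 = 32 * RPM_B
RPM_B = 38775 / 32
RPM_B = 38775/32

38775/32


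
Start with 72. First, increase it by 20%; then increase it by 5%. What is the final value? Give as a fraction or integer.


Start with 72.
Step 1: Increase by 20%: 72 * 120/100 = 432/5
Step 2: Increase by 5%: 432/5 * 105/100 = 2268/25
Final result = 2268/25

2268/25


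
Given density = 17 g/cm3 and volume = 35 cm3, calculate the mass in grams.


Using mass = density * volume
Density = 17 g/cm3
Volume = 35 cm3
Mass = 17 * 35
= 595 g

595


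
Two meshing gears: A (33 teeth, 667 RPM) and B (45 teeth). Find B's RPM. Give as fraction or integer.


Gear ratio: teeth_A * RPM_A = teeth_B * RPM_B
33 * 667 = 45 * RPM_B
22011 = 45 * RPM_B
RPM_B = 22011 / 45
RPM_B = 7337/15

7337/15


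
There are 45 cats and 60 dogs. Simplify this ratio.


Find GCD(45, 60)
GCD = 15
Divide both by 15: 45/15 = 3, 60/15 = 4
Simplified ratio = 3:4

3:4


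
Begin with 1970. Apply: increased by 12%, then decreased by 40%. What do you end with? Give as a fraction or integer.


Start: 1970
Step 1: increase by 12% => multiply by 112/100
  1970 * 112/100 = 11032/5
Step 2: decrease by 40% => multiply by 60/100
  11032/5 * 60/100 = 33096/25
Final value = 33096/25

33096/25


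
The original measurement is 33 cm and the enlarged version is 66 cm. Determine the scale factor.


Original length = 33 cm
Scaled length = 66 cm
Scale factor = 66 / 33
= 2

2


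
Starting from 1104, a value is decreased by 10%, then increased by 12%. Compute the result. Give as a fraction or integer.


Start: 1104
Step 1: decrease by 10% => multiply by 90/100
  1104 * 90/100 = 4968/5
Step 2: increase by 12% => multiply by 112/100
  4968/5 * 112/100 = 139104/125
Final value = 139104/125

139104/125


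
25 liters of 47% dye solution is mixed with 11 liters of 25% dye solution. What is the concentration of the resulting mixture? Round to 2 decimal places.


Solute in mixture 1 = 47% of 25 L = 25*47/100 = 47/4 L
Solute in mixture 2 = 25% of 11 L = 11*25/100 = 11/4 L
Total solute = 47/4 + 11/4 = 29/2 L
Total volume = 25 + 11 = 36 L
Final concentration = 29/2/36 * 100 = 40.28%

40.28


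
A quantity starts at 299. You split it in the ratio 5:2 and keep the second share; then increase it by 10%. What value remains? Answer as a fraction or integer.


Start with 299.
Step 1: Split 5:2, second share = 299 * 2/7 = 598/7
Step 2: Increase by 10%: 598/7 * 110/100 = 3289/35
Final result = 3289/35

3289/35


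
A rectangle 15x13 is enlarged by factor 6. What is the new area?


Original dimensions: 15 x 13
Enlargement factor = 6
New width = 15 * 6 = 90
New height = 13 * 6 = 78
New area = 90 * 78 = 7020

7020


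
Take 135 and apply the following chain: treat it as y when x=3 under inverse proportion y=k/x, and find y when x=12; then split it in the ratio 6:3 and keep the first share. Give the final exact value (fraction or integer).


Start with 135.
Step 1: Inverse prop: k = (135)*3; new y = k/12 = 135*3/12 = 135/4
Step 2: Split 6:3, first share = 135/4 * 6/9 = 45/2
Final result = 45/2

45/2


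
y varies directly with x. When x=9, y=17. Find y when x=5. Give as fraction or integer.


Direct proportion: y = kx
Find k: k = 17/9 = 17/9
Compute y at x=5: y = 17/9 * 5
y = 85/9

85/9


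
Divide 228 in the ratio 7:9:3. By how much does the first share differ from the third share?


Total parts = 7 + 9 + 3 = 19
Value per part = 228 / 19 = 12
Shares: 7*12=84, 9*12=108, 3*12=36
First share = 84, third share = 36
Difference = |84 - 36| = 48

48


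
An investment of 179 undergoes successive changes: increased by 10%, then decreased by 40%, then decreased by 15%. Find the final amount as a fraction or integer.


Start: 179
Step 1: increase by 10% => multiply by 110/100
  179 * 110/100 = 1969/10
Step 2: decrease by 40% => multiply by 60/100
  1969/10 * 60/100 = 5907/50
Step 3: decrease by 15% => multiply by 85/100
  5907/50 * 85/100 = 100419/1000
Final value = 100419/1000

100419/1000


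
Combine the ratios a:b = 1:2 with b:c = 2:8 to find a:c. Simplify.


Given a:b = 1:2 and b:c = 2:8
Make b consistent. Multiply first ratio by 2: a:b = 2:4
Multiply second ratio by 2: b:c = 4:16
Now b = 4 in both, so a:b:c = 2:4:16
Therefore a:c = 2:16
Simplify by GCD: a:c = 1:8

1:8


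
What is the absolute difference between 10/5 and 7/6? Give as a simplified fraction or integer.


Simplify: 10/5 = 2 and 7/6 = 7/6
Find common denominator: LCD = 6
Convert: 12/6 and 7/6
Difference = |12 - 7|/6 = 5/6
Simplified = 5/6

5/6


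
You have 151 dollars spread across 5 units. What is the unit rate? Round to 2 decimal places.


Total dollars = 151
Number of units = 5
Unit rate = 151 / 5
= 30.20 dollars per unit

30.20


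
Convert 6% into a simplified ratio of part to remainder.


Part = 6%, Remainder = 94%
Ratio = 6:94
GCD(6, 94) = 2
Simplify: 3:47 = 3:47

3:47


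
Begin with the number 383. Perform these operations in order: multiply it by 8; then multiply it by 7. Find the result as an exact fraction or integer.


Start with 383.
Step 1: Multiply by 8: 383 * 8 = 3064
Step 2: Multiply by 7: 3064 * 7 = 21448
Final result = 21448

21448


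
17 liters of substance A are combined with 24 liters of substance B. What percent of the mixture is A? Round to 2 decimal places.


Volume of A = 17 L
Volume of B = 24 L
Total volume = 17 + 24 = 41 L
Percentage of A = (17/41) * 100
= 41.46%

41.46


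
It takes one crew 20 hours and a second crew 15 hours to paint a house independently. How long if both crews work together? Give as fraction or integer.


Rate of A = 1/20 job per hour
Rate of B = 1/15 job per hour
Combined rate = 1/20 + 1/15
Find common denominator: (15 + 20)/(20*15) = 35/300
Combined rate = 7/60 job per hour
Time together = 1 / (7/60) = 60/7 hours

60/7


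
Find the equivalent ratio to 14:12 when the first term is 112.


Original ratio: 14:12
First term target: 112
Scale factor = 112 / 14 = 8
Multiply second term: 12 * 8 = 96
Equivalent ratio = 112:96

112:96


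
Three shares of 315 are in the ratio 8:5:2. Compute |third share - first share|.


Total parts = 8 + 5 + 2 = 15
Value per part = 315 / 15 = 21
Shares: 8*21=168, 5*21=105, 2*21=42
Third share = 42, first share = 168
Difference = |42 - 168| = 126

126


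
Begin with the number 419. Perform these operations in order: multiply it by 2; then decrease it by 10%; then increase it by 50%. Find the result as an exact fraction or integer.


Start with 419.
Step 1: Multiply by 2: 419 * 2 = 838
Step 2: Decrease by 10%: 838 * 90/100 = 3771/5
Step 3: Increase by 50%: 3771/5 * 150/100 = 11313/10
Final result = 11313/10

11313/10


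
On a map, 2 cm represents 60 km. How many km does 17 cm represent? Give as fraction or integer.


Map scale: 2 cm = 60 km
Measured distance on map = 17 cm
Set up proportion: 17 * 60 / 2
= 1020 / 2
= 510 km

510


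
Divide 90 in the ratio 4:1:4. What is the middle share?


Ratio = 4:1:4
Total parts = 4 + 1 + 4 = 9
Value per part = 90 / 9 = 10
First share = 4 * 10 = 40
Middle share = 1 * 10 = 10
Third share = 4 * 10 = 40

10


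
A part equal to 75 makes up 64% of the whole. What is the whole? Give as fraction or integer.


Given: 75 is 64% of the whole
Set up: 75 = 64/100 * whole
whole = 75 * 100 / 64
whole = 7500 / 64
whole = 1875/16

1875/16


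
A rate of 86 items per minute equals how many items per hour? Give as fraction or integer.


Converting from per minute to per hour
Rate = 86 items per minute
Multiply by 60: 86 * 60
= 5160 items per hour

5160


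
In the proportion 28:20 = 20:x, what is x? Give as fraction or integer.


Setting up: 28/20 = 20/x
Cross multiply: 28 * x = 20 * 20
28x = 400
x = 400/28
x = 100/7

100/7


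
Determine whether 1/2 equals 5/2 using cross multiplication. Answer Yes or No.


Cross multiply to check 1/2 = 5/2
Left cross product: 1 * 2 = 2
Right cross product: 2 * 5 = 10
2 != 10
Not equal, so proportions differ => No

No


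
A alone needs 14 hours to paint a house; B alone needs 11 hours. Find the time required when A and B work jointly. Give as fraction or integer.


Rate of A = 1/14 job per hour
Rate of B = 1/11 job per hour
Combined rate = 1/14 + 1/11
Find common denominator: (11 + 14)/(14*11) = 25/154
Combined rate = 25/154 job per hour
Time together = 1 / (25/154) = 154/25 hours

154/25


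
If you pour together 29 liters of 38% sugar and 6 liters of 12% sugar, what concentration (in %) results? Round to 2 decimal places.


Solute in mixture 1 = 38% of 29 L = 29*38/100 = 551/50 L
Solute in mixture 2 = 12% of 6 L = 6*12/100 = 18/25 L
Total solute = 551/50 + 18/25 = 587/50 L
Total volume = 29 + 6 = 35 L
Final concentration = 587/50/35 * 100 = 33.54%

33.54


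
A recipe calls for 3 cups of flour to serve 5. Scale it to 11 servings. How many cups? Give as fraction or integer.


Original: 3 cups for 5 servings
Target servings = 11
Scaling factor = 11/5
New amount = 3 * 11/5
= 33/5
= 33/5 cups

33/5


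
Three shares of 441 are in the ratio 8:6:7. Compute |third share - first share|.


Total parts = 8 + 6 + 7 = 21
Value per part = 441 / 21 = 21
Shares: 8*21=168, 6*21=126, 7*21=147
Third share = 147, first share = 168
Difference = |147 - 168| = 21

21


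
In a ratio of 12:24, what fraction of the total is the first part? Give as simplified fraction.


Total parts = 12 + 24 = 36
First part fraction = 12/36
Simplify: 12/36 = 1/3

1/3


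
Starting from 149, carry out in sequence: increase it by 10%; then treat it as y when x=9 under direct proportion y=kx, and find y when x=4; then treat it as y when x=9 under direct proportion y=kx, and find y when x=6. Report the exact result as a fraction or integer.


Start with 149.
Step 1: Increase by 10%: 149 * 110/100 = 1639/10
Step 2: Direct prop: k = (1639/10)/9; new y = k*4 = 1639/10*4/9 = 3278/45
Step 3: Direct prop: k = (3278/45)/9; new y = k*6 = 3278/45*6/9 = 6556/135
Final result = 6556/135

6556/135


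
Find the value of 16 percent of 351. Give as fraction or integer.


Compute 16% of 351
Convert percentage: 16% = 16/100
Multiply: 351 * 16/100
= 5616/100
= 1404/25

1404/25


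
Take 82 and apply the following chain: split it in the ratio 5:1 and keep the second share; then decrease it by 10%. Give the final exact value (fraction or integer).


Start with 82.
Step 1: Split 5:1, second share = 82 * 1/6 = 41/3
Step 2: Decrease by 10%: 41/3 * 90/100 = 123/10
Final result = 123/10

123/10


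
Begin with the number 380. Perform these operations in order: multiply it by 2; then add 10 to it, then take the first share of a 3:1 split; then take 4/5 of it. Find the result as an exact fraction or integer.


Start with 380.
Step 1: Multiply by 2: 380 * 2 = 760
Step 2: Add 10: 760+10=770; split 3:1 first = 770*3/4 = 1155/2
Step 3: Take 4/5: 1155/2 * 4/5 = 462
Final result = 462

462


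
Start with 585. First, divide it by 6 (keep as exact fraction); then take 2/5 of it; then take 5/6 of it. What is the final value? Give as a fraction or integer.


Start with 585.
Step 1: Divide by 6: 585 / 6 = 195/2
Step 2: Take 2/5: 195/2 * 2/5 = 39
Step 3: Take 5/6: 39 * 5/6 = 65/2
Final result = 65/2

65/2


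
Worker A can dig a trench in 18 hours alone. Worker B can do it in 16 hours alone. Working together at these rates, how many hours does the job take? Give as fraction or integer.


Rate of A = 1/18 job per hour
Rate of B = 1/16 job per hour
Combined rate = 1/18 + 1/16
Find common denominator: (16 + 18)/(18*16) = 34/288
Combined rate = 17/144 job per hour
Time together = 1 / (17/144) = 144/17 hours

144/17


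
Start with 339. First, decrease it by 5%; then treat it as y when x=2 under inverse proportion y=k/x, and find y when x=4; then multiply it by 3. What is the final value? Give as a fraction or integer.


Start with 339.
Step 1: Decrease by 5%: 339 * 95/100 = 6441/20
Step 2: Inverse prop: k = (6441/20)*2; new y = k/4 = 6441/20*2/4 = 6441/40
Step 3: Multiply by 3: 6441/40 * 3 = 19323/40
Final result = 19323/40

19323/40


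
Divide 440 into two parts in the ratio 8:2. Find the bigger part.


Total parts = 8 + 2 = 10
Value per part = 440 / 10 = 44
First share = 8 * 44 = 352
Second share = 2 * 44 = 88
Larger share = 352

352


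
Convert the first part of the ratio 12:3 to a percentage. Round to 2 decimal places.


Total parts = 12 + 3 = 15
First part fraction = 12/15
Percentage = (12/15) * 100
= 0.8 * 100
= 80.00%

80.00


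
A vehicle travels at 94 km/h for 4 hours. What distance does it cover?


Using distance = speed * time
Speed = 94 km/h
Time = 4 hours
Distance = 94 * 4
= 376 km

376


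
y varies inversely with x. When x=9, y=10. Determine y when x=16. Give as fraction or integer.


Inverse proportion: y = k/x
Find k: k = 9 * 10 = 90
Compute y at x=16: y = 90/16
y = 45/8

45/8


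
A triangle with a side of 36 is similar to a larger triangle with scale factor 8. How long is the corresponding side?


Similar triangles have proportional sides
Scale factor = 8
Smaller side = 36
Corresponding larger side = 36 * 8
= 288

288


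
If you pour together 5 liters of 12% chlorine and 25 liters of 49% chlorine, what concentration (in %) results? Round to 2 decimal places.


Solute in mixture 1 = 12% of 5 L = 5*12/100 = 3/5 L
Solute in mixture 2 = 49% of 25 L = 25*49/100 = 49/4 L
Total solute = 3/5 + 49/4 = 257/20 L
Total volume = 5 + 25 = 30 L
Final concentration = 257/20/30 * 100 = 42.83%

42.83


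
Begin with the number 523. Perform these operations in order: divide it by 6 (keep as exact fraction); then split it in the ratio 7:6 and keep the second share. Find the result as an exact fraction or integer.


Start with 523.
Step 1: Divide by 6: 523 / 6 = 523/6
Step 2: Split 7:6, second share = 523/6 * 6/13 = 523/13
Final result = 523/13

523/13


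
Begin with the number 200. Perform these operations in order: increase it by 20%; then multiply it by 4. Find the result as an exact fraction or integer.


Start with 200.
Step 1: Increase by 20%: 200 * 120/100 = 240
Step 2: Multiply by 4: 240 * 4 = 960
Final result = 960

960


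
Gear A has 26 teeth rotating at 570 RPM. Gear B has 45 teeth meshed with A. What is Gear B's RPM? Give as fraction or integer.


Gear ratio: teeth_A * RPM_A = teeth_B * RPM_B
26 * 570 = 45 * RPM_B
14820 = 45 * RPM_B
RPM_B = 14820 / 45
RPM_B = 988/3

988/3


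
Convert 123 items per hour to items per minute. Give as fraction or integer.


Converting from per hour to per minute
Rate = 123 items per hour
Divide by 60: 123/60
= 41/20 items per minute

41/20


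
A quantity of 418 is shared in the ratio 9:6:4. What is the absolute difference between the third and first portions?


Total parts = 9 + 6 + 4 = 19
Value per part = 418 / 19 = 22
Shares: 9*22=198, 6*22=132, 4*22=88
Third share = 88, first share = 198
Difference = |88 - 198| = 110

110


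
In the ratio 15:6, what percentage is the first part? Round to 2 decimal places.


Total parts = 15 + 6 = 21
First part fraction = 15/21
Percentage = (15/21) * 100
= 0.714286 * 100
= 71.43%

71.43


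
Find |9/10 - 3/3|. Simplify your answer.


Simplify: 9/10 = 9/10 and 3/3 = 1
Find common denominator: LCD = 10
Convert: 9/10 and 10/10
Difference = |9 - 10|/10 = 1/10
Simplified = 1/10

1/10


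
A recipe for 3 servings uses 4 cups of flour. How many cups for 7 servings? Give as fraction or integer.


Original: 4 cups for 3 servings
Target servings = 7
Scaling factor = 7/3
New amount = 4 * 7/3
= 28/3
= 28/3 cups

28/3


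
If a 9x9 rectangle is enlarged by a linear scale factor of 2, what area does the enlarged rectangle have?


Original dimensions: 9 x 9
Enlargement factor = 2
New width = 9 * 2 = 18
New height = 9 * 2 = 18
New area = 18 * 18 = 324

324


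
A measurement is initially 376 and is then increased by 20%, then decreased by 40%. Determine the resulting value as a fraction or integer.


Start: 376
Step 1: increase by 20% => multiply by 120/100
  376 * 120/100 = 2256/5
Step 2: decrease by 40% => multiply by 60/100
  2256/5 * 60/100 = 6768/25
Final value = 6768/25

6768/25


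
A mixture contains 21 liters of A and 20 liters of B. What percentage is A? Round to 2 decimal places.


Volume of A = 21 L
Volume of B = 20 L
Total volume = 21 + 20 = 41 L
Percentage of A = (21/41) * 100
= 51.22%

51.22


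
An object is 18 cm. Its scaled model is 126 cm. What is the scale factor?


Original length = 18 cm
Scaled length = 126 cm
Scale factor = 126 / 18
= 7

7


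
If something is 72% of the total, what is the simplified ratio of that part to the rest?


Part = 72%, Remainder = 28%
Ratio = 72:28
GCD(72, 28) = 4
Simplify: 18:7 = 18:7

18:7


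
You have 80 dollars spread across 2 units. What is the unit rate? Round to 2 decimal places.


Total dollars = 80
Number of units = 2
Unit rate = 80 / 2
= 40 dollars per unit

40
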